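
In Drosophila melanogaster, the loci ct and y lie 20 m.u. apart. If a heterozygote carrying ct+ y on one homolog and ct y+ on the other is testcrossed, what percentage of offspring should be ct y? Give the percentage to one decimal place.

10.0%

A map distance of 20 m.u. corresponds to a recombination frequency of 0.200.
The F1 is ct+ y / ct y+, so ct y is a recombinant gamete class with expected frequency r/2 = 0.200/2 = 0.1000.
That is 0.1000 = 10.0% of the progeny.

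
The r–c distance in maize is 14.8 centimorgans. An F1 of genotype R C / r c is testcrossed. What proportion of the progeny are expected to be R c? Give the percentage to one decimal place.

A map distance of 14.8 centimorgans corresponds to a recombination frequency of 0.148.
The F1 is R C / r c, so R c is a recombinant gamete class with expected frequency r/2 = 0.148/2 = 0.0740.
That is 0.0740 = 7.4% of the progeny.

7.4%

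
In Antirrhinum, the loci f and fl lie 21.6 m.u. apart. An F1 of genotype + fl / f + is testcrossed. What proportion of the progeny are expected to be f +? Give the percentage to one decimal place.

39.2%

A map distance of 21.6 m.u. corresponds to a recombination frequency of 0.216.
The F1 is + fl / f +, so f + is a parental gamete class with expected frequency (1 − r)/2 = 0.784/2 = 0.3920.
That is 0.3920 = 39.2% of the progeny.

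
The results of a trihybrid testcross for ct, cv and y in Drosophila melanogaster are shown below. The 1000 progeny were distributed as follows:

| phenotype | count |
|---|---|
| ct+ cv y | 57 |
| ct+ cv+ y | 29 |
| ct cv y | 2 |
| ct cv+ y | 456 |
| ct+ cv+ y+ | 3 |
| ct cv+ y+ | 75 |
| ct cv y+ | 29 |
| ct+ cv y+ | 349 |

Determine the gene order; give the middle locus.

The two most frequent reciprocal classes, ct+ cv y+ and ct cv+ y, are the parental types, so the F1 was ct+ cv y+ / ct cv+ y.
The two rarest classes, ct+ cv+ y+ and ct cv y, are the double crossovers. Comparing them with the parentals, only the cv allele has switched, so cv is the middle locus and the order is ct – cv – y.

cv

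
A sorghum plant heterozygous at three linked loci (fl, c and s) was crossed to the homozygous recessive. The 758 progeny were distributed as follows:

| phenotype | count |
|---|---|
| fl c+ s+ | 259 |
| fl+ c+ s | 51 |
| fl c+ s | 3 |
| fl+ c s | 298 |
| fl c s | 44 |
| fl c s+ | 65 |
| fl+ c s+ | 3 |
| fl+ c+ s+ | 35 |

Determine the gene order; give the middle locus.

s

The two most frequent reciprocal classes, fl+ c s and fl c+ s+, are the parental types, so the F1 was fl+ c s / fl c+ s+.
The two rarest classes, fl+ c s+ and fl c+ s, are the double crossovers. Comparing them with the parentals, only the s allele has switched, so s is the middle locus and the order is fl – s – c.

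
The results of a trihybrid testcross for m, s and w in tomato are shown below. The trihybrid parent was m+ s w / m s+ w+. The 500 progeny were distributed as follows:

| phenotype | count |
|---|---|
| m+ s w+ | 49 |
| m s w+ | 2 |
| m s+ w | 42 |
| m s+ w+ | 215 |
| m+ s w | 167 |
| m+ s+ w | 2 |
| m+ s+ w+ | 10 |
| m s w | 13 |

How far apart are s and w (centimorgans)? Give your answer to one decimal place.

The two rarest classes, m+ s+ w and m s w+, are the double crossovers. Comparing them with the parentals, only the s allele has switched, so s is the middle locus and the order is m – s – w.
Crossovers in the s–w interval produce the single-crossover classes m+ s w+ and m s+ w (49 + 42 = 91) plus the double crossovers (4).
RF(s–w) = (91 + 4) / 500 = 95/500 = 0.1900 → 19.0 centimorgans.

19.0 centimorgans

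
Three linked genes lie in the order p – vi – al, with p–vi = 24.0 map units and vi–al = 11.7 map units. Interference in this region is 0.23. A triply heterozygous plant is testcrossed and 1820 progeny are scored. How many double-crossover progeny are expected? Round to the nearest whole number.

39

Map distances give recombination frequencies of 0.240 and 0.117 for the two intervals.
With interference 0.23 (so coincidence = 0.77), expected double-crossover frequency = 0.240 × 0.117 × 0.77 = 0.02162.
Expected number = 0.02162 × 1820 = 39.35 ≈ 39.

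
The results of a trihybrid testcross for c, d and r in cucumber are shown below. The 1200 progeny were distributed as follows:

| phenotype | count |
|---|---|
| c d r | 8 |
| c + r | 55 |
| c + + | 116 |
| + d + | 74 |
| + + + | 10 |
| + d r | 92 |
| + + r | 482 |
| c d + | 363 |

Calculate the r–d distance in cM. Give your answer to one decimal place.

18.8 cM

The two most frequent reciprocal classes, + + r and c d +, are the parental types, so the F1 was + + r / c d +.
The two rarest classes, + + + and c d r, are the double crossovers. Comparing them with the parentals, only the r allele has switched, so r is the middle locus and the order is c – r – d.
Crossovers in the r–d interval produce the single-crossover classes + d r and c + + (92 + 116 = 208) plus the double crossovers (18).
RF(r–d) = (208 + 18) / 1200 = 226/1200 = 0.1883 → 18.8 cM.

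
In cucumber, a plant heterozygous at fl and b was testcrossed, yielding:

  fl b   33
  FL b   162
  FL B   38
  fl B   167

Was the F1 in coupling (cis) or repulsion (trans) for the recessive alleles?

The two most frequent classes are FL b (162) and fl B (167); these are the parental (non-recombinant) types.
So the F1 carried FL b on one chromosome and fl B on the other — the recessive alleles are on opposite chromosomes (trans / repulsion).

trans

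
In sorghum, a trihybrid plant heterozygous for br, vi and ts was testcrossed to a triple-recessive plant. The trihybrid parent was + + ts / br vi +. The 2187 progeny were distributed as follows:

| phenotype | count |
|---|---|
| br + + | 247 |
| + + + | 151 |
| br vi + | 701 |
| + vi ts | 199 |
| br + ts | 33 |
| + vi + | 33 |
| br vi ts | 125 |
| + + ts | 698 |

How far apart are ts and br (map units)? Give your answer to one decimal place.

15.6 map units

The two rarest classes, br + ts and + vi +, are the double crossovers. Comparing them with the parentals, only the br allele has switched, so br is the middle locus and the order is ts – br – vi.
Crossovers in the ts–br interval produce the single-crossover classes + + + and br vi ts (151 + 125 = 276) plus the double crossovers (66).
RF(ts–br) = (276 + 66) / 2187 = 342/2187 = 0.1564 → 15.6 map units.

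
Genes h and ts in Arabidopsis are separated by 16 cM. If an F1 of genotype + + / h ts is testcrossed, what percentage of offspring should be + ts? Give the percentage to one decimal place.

A map distance of 16 cM corresponds to a recombination frequency of 0.160.
The F1 is + + / h ts, so + ts is a recombinant gamete class with expected frequency r/2 = 0.160/2 = 0.0800.
That is 0.0800 = 8.0% of the progeny.

8.0%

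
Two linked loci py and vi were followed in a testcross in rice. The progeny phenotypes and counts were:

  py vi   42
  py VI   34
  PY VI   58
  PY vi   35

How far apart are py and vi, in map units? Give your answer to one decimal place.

The two most frequent classes, PY VI (58) and py vi (42), are the parental types, so the F1 was PY VI / py vi.
The recombinant classes are PY vi and py VI: 35 + 34 = 69.
Recombination frequency = 69/169 = 0.4083 ≈ 40.8%, i.e. 40.8 map units.

40.8 map units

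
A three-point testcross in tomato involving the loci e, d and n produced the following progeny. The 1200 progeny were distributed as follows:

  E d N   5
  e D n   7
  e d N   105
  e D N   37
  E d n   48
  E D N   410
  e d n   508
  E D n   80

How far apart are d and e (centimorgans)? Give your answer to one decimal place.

8.1 centimorgans

The two most frequent reciprocal classes, E D N and e d n, are the parental types, so the F1 was E D N / e d n.
The two rarest classes, E d N and e D n, are the double crossovers. Comparing them with the parentals, only the d allele has switched, so d is the middle locus and the order is e – d – n.
Crossovers in the e–d interval produce the single-crossover classes e D N and E d n (37 + 48 = 85) plus the double crossovers (12).
RF(e–d) = (85 + 12) / 1200 = 97/1200 = 0.0808 → 8.1 centimorgans.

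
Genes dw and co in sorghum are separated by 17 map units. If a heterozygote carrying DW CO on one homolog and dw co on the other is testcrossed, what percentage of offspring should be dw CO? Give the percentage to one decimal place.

8.5%

A map distance of 17 map units corresponds to a recombination frequency of 0.170.
The F1 is DW CO / dw co, so dw CO is a recombinant gamete class with expected frequency r/2 = 0.170/2 = 0.0850.
That is 0.0850 = 8.5% of the progeny.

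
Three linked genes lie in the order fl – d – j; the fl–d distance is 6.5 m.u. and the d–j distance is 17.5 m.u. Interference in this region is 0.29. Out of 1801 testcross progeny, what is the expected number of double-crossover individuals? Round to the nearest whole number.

Map distances give recombination frequencies of 0.065 and 0.175 for the two intervals.
With interference 0.29 (so coincidence = 0.71), expected double-crossover frequency = 0.065 × 0.175 × 0.71 = 0.00808.
Expected number = 0.00808 × 1801 = 14.55 ≈ 15.

15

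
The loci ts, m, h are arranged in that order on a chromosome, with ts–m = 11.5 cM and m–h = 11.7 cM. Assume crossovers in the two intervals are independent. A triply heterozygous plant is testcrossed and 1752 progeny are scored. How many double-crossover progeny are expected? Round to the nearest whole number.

Map distances give recombination frequencies of 0.115 and 0.117 for the two intervals.
With no interference, expected double-crossover frequency = 0.115 × 0.117 = 0.01345.
Expected number = 0.01345 × 1752 = 23.57 ≈ 24.

24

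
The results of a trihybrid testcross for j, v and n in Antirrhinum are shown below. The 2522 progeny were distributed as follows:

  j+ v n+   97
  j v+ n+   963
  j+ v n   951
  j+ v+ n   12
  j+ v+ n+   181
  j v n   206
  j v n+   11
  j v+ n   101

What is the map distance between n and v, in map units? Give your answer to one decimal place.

The two most frequent reciprocal classes, j v+ n+ and j+ v n, are the parental types, so the F1 was j v+ n+ / j+ v n.
The two rarest classes, j v n+ and j+ v+ n, are the double crossovers. Comparing them with the parentals, only the v allele has switched, so v is the middle locus and the order is j – v – n.
Crossovers in the v–n interval produce the single-crossover classes j v+ n and j+ v n+ (101 + 97 = 198) plus the double crossovers (23).
RF(v–n) = (198 + 23) / 2522 = 221/2522 = 0.0876 → 8.8 map units.

8.8 map units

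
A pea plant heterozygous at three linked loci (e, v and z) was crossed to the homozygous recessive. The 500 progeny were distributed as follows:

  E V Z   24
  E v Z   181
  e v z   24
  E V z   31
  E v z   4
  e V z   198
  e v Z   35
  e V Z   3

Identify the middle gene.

z

The two most frequent reciprocal classes, e V z and E v Z, are the parental types, so the F1 was e V z / E v Z.
The two rarest classes, e V Z and E v z, are the double crossovers. Comparing them with the parentals, only the z allele has switched, so z is the middle locus and the order is e – z – v.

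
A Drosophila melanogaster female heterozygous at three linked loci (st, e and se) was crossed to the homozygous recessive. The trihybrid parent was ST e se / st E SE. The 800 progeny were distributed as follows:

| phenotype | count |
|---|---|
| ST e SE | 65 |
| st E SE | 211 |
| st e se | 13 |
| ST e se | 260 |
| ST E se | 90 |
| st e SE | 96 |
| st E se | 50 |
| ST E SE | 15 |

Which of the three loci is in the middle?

st

The two rarest classes, st e se and ST E SE, are the double crossovers. Comparing them with the parentals, only the st allele has switched, so st is the middle locus and the order is e – st – se.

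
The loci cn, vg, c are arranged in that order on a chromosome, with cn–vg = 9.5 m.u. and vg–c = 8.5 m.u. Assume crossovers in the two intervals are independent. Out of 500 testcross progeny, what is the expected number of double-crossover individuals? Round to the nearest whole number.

4

Map distances give recombination frequencies of 0.095 and 0.085 for the two intervals.
With no interference, expected double-crossover frequency = 0.095 × 0.085 = 0.00808.
Expected number = 0.00808 × 500 = 4.04 ≈ 4.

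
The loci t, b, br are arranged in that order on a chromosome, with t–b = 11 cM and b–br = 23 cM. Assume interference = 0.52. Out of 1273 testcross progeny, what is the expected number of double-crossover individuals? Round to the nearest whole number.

Map distances give recombination frequencies of 0.110 and 0.230 for the two intervals.
With interference 0.52 (so coincidence = 0.48), expected double-crossover frequency = 0.110 × 0.230 × 0.48 = 0.01214.
Expected number = 0.01214 × 1273 = 15.46 ≈ 15.

15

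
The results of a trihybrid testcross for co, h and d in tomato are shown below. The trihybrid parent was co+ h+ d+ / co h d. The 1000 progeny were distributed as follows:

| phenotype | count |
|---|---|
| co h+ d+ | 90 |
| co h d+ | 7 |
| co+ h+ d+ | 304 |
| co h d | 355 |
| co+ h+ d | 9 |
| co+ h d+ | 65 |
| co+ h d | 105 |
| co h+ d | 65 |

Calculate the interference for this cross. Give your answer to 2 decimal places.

0.48

The two rarest classes, co+ h+ d and co h d+, are the double crossovers. Comparing them with the parentals, only the d allele has switched, so d is the middle locus and the order is co – d – h.
co–d: (195 + 16)/1000 = 0.2110; d–h: (130 + 16)/1000 = 0.1460.
Expected DCO frequency = 0.2110 × 0.1460 ≈ 0.03081; observed = 16/1000 ≈ 0.01600.
Coefficient of coincidence = 0.01600/0.03081 ≈ 0.52; interference = 1 − 0.52 = 0.48.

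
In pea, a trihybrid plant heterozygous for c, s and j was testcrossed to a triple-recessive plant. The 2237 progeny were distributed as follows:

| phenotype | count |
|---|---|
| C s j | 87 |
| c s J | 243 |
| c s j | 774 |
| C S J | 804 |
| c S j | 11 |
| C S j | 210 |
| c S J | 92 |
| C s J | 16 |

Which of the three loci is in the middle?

The two most frequent reciprocal classes, C S J and c s j, are the parental types, so the F1 was C S J / c s j.
The two rarest classes, C s J and c S j, are the double crossovers. Comparing them with the parentals, only the s allele has switched, so s is the middle locus and the order is c – s – j.

s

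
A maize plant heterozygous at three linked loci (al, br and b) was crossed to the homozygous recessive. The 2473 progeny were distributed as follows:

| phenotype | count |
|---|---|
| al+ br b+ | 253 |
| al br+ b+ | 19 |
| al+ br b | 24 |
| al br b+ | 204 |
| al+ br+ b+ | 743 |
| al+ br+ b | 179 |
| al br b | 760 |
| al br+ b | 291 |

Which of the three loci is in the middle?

al

The two most frequent reciprocal classes, al br b and al+ br+ b+, are the parental types, so the F1 was al br b / al+ br+ b+.
The two rarest classes, al+ br b and al br+ b+, are the double crossovers. Comparing them with the parentals, only the al allele has switched, so al is the middle locus and the order is br – al – b.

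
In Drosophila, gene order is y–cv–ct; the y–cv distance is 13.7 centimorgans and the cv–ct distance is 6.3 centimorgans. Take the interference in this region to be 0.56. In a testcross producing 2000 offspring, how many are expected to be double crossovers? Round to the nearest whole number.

Map distances give recombination frequencies of 0.137 and 0.063 for the two intervals.
With interference 0.56 (so coincidence = 0.44), expected double-crossover frequency = 0.137 × 0.063 × 0.44 = 0.00380.
Expected number = 0.00380 × 2000 = 7.60 ≈ 8.

8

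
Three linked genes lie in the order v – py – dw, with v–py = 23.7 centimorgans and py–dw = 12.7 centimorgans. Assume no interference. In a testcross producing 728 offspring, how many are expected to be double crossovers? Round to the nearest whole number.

22

Map distances give recombination frequencies of 0.237 and 0.127 for the two intervals.
With no interference, expected double-crossover frequency = 0.237 × 0.127 = 0.03010.
Expected number = 0.03010 × 728 = 21.91 ≈ 22.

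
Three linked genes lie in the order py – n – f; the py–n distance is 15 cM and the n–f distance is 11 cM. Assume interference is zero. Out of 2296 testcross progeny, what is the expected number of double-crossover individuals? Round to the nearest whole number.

38

Map distances give recombination frequencies of 0.150 and 0.110 for the two intervals.
With no interference, expected double-crossover frequency = 0.150 × 0.110 = 0.01650.
Expected number = 0.01650 × 2296 = 37.88 ≈ 38.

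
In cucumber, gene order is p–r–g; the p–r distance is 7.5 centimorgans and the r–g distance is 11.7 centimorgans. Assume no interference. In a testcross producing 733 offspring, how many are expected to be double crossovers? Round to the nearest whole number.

Map distances give recombination frequencies of 0.075 and 0.117 for the two intervals.
With no interference, expected double-crossover frequency = 0.075 × 0.117 = 0.00877.
Expected number = 0.00877 × 733 = 6.43 ≈ 6.

6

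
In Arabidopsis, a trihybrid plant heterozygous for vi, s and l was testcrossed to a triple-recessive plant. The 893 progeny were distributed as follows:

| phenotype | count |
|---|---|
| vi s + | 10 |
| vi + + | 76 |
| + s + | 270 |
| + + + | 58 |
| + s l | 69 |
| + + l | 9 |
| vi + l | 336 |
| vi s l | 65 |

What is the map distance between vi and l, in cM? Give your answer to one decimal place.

18.4 cM

The two most frequent reciprocal classes, vi + l and + s +, are the parental types, so the F1 was vi + l / + s +.
The two rarest classes, + + l and vi s +, are the double crossovers. Comparing them with the parentals, only the vi allele has switched, so vi is the middle locus and the order is s – vi – l.
Crossovers in the vi–l interval produce the single-crossover classes vi + + and + s l (76 + 69 = 145) plus the double crossovers (19).
RF(vi–l) = (145 + 19) / 893 = 164/893 = 0.1837 → 18.4 cM.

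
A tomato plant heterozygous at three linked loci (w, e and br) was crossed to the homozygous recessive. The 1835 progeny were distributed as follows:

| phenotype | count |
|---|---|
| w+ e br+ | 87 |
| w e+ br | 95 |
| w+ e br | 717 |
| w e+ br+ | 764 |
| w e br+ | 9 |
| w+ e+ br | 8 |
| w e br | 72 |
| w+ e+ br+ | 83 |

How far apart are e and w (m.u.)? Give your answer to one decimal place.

9.4 m.u.

The two most frequent reciprocal classes, w e+ br+ and w+ e br, are the parental types, so the F1 was w e+ br+ / w+ e br.
The two rarest classes, w e br+ and w+ e+ br, are the double crossovers. Comparing them with the parentals, only the e allele has switched, so e is the middle locus and the order is br – e – w.
Crossovers in the e–w interval produce the single-crossover classes w+ e+ br+ and w e br (83 + 72 = 155) plus the double crossovers (17).
RF(e–w) = (155 + 17) / 1835 = 172/1835 = 0.0937 → 9.4 m.u.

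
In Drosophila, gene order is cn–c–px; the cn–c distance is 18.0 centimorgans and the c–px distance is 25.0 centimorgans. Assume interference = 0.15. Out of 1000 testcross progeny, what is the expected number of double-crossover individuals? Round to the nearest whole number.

Map distances give recombination frequencies of 0.180 and 0.250 for the two intervals.
With interference 0.15 (so coincidence = 0.85), expected double-crossover frequency = 0.180 × 0.250 × 0.85 = 0.03825.
Expected number = 0.03825 × 1000 = 38.25 ≈ 38.

38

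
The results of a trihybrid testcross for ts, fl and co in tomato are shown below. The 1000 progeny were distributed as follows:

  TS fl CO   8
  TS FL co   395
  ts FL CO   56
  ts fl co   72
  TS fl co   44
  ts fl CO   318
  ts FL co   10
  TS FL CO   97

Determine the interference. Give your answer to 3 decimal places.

0.184

The two most frequent reciprocal classes, TS FL co and ts fl CO, are the parental types, so the F1 was TS FL co / ts fl CO.
The two rarest classes, ts FL co and TS fl CO, are the double crossovers. Comparing them with the parentals, only the ts allele has switched, so ts is the middle locus and the order is co – ts – fl.
co–ts: (169 + 18)/1000 = 0.1870; ts–fl: (100 + 18)/1000 = 0.1180.
Expected DCO frequency = 0.1870 × 0.1180 ≈ 0.02207; observed = 18/1000 ≈ 0.01800.
Coefficient of coincidence = 0.01800/0.02207 ≈ 0.816; interference = 1 − 0.816 = 0.184.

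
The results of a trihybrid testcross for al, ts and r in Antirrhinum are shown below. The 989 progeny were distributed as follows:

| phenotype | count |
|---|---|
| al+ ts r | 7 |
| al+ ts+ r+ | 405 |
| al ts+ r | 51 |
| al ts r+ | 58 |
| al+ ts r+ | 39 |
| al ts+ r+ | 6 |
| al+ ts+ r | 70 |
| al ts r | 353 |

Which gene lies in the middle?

The two most frequent reciprocal classes, al+ ts+ r+ and al ts r, are the parental types, so the F1 was al+ ts+ r+ / al ts r.
The two rarest classes, al ts+ r+ and al+ ts r, are the double crossovers. Comparing them with the parentals, only the al allele has switched, so al is the middle locus and the order is r – al – ts.

al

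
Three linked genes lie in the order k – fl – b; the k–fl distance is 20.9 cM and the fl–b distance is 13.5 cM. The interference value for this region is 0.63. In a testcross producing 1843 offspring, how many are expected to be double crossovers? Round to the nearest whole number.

Map distances give recombination frequencies of 0.209 and 0.135 for the two intervals.
With interference 0.63 (so coincidence = 0.37), expected double-crossover frequency = 0.209 × 0.135 × 0.37 = 0.01044.
Expected number = 0.01044 × 1843 = 19.24 ≈ 19.

19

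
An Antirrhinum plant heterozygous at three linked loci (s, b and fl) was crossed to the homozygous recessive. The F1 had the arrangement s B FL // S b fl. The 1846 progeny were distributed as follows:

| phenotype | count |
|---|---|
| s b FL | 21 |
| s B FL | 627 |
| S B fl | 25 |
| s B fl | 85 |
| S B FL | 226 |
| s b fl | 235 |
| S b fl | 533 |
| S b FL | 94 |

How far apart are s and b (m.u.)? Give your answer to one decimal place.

27.5 m.u.

The two rarest classes, s b FL and S B fl, are the double crossovers. Comparing them with the parentals, only the b allele has switched, so b is the middle locus and the order is fl – b – s.
Crossovers in the b–s interval produce the single-crossover classes S B FL and s b fl (226 + 235 = 461) plus the double crossovers (46).
RF(b–s) = (461 + 46) / 1846 = 507/1846 = 0.2746 → 27.5 m.u.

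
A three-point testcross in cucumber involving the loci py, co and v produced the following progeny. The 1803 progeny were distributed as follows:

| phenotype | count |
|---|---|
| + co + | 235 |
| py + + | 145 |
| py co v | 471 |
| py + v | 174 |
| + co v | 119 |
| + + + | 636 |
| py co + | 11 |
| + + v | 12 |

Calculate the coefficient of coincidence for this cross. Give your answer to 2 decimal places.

The two most frequent reciprocal classes, + + + and py co v, are the parental types, so the F1 was + + + / py co v.
The two rarest classes, + + v and py co +, are the double crossovers. Comparing them with the parentals, only the v allele has switched, so v is the middle locus and the order is co – v – py.
co–v: (409 + 23)/1803 = 0.2396; v–py: (264 + 23)/1803 = 0.1592.
Expected DCO frequency = 0.2396 × 0.1592 ≈ 0.03814; observed = 23/1803 ≈ 0.01276.
Coefficient of coincidence = 0.01276/0.03814 ≈ 0.33.

0.33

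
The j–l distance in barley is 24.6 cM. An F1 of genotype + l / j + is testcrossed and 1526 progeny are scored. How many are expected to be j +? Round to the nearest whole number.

A map distance of 24.6 cM corresponds to a recombination frequency of 0.246.
The F1 is + l / j +, so j + is a parental gamete class with expected frequency (1 − r)/2 = 0.754/2 = 0.3770.
Expected number = 0.3770 × 1526 = 575.30 ≈ 575.

575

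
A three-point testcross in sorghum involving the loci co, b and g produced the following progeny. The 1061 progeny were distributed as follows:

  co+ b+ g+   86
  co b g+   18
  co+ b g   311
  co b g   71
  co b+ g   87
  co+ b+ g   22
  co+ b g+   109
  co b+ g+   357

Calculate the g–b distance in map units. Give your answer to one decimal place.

The two most frequent reciprocal classes, co b+ g+ and co+ b g, are the parental types, so the F1 was co b+ g+ / co+ b g.
The two rarest classes, co b g+ and co+ b+ g, are the double crossovers. Comparing them with the parentals, only the b allele has switched, so b is the middle locus and the order is g – b – co.
Crossovers in the g–b interval produce the single-crossover classes co b+ g and co+ b g+ (87 + 109 = 196) plus the double crossovers (40).
RF(g–b) = (196 + 40) / 1061 = 236/1061 = 0.2224 → 22.2 map units.

22.2 map units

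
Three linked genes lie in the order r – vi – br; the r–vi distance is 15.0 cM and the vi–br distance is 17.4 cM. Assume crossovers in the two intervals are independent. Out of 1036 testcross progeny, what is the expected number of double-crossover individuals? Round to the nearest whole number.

Map distances give recombination frequencies of 0.150 and 0.174 for the two intervals.
With no interference, expected double-crossover frequency = 0.150 × 0.174 = 0.02610.
Expected number = 0.02610 × 1036 = 27.04 ≈ 27.

27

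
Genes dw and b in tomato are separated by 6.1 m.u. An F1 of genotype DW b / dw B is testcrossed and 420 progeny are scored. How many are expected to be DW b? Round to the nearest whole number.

197

A map distance of 6.1 m.u. corresponds to a recombination frequency of 0.061.
The F1 is DW b / dw B, so DW b is a parental gamete class with expected frequency (1 − r)/2 = 0.939/2 = 0.4695.
Expected number = 0.4695 × 420 = 197.19 ≈ 197.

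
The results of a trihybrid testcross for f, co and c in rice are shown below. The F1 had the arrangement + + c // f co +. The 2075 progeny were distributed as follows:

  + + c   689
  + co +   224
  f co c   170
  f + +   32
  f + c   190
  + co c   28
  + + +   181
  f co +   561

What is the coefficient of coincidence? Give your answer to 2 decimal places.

The two rarest classes, + co c and f + +, are the double crossovers. Comparing them with the parentals, only the co allele has switched, so co is the middle locus and the order is c – co – f.
c–co: (351 + 60)/2075 = 0.1981; co–f: (414 + 60)/2075 = 0.2284.
Expected DCO frequency = 0.1981 × 0.2284 ≈ 0.04525; observed = 60/2075 ≈ 0.02892.
Coefficient of coincidence = 0.02892/0.04525 ≈ 0.64.

0.64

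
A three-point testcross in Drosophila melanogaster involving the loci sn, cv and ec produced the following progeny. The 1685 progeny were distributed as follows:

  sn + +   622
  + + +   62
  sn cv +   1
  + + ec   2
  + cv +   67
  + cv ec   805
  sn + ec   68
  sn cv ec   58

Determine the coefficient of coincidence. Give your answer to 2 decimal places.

0.30

The two most frequent reciprocal classes, sn + + and + cv ec, are the parental types, so the F1 was sn + + / + cv ec.
The two rarest classes, sn cv + and + + ec, are the double crossovers. Comparing them with the parentals, only the cv allele has switched, so cv is the middle locus and the order is sn – cv – ec.
sn–cv: (120 + 3)/1685 = 0.0730; cv–ec: (135 + 3)/1685 = 0.0819.
Expected DCO frequency = 0.0730 × 0.0819 ≈ 0.00598; observed = 3/1685 ≈ 0.00178.
Coefficient of coincidence = 0.00178/0.00598 ≈ 0.30.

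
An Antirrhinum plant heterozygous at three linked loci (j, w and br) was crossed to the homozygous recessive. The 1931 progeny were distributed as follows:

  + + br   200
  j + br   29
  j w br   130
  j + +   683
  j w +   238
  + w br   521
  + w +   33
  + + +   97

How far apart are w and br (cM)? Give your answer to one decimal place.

The two most frequent reciprocal classes, + w br and j + +, are the parental types, so the F1 was + w br / j + +.
The two rarest classes, + w + and j + br, are the double crossovers. Comparing them with the parentals, only the br allele has switched, so br is the middle locus and the order is j – br – w.
Crossovers in the br–w interval produce the single-crossover classes + + br and j w + (200 + 238 = 438) plus the double crossovers (62).
RF(br–w) = (438 + 62) / 1931 = 500/1931 = 0.2589 → 25.9 cM.

25.9 cM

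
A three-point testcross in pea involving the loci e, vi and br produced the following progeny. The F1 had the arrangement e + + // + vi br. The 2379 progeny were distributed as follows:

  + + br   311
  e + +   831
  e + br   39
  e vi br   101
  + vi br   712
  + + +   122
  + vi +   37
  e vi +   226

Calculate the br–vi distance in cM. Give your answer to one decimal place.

The two rarest classes, e + br and + vi +, are the double crossovers. Comparing them with the parentals, only the br allele has switched, so br is the middle locus and the order is e – br – vi.
Crossovers in the br–vi interval produce the single-crossover classes e vi + and + + br (226 + 311 = 537) plus the double crossovers (76).
RF(br–vi) = (537 + 76) / 2379 = 613/2379 = 0.2577 → 25.8 cM.

25.8 cM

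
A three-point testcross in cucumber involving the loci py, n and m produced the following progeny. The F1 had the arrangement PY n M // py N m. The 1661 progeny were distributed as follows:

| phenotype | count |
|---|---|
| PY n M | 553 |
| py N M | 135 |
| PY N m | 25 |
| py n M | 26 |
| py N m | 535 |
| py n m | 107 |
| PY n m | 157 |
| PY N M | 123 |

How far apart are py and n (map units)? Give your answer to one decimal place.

16.9 map units

The two rarest classes, py n M and PY N m, are the double crossovers. Comparing them with the parentals, only the py allele has switched, so py is the middle locus and the order is m – py – n.
Crossovers in the py–n interval produce the single-crossover classes PY N M and py n m (123 + 107 = 230) plus the double crossovers (51).
RF(py–n) = (230 + 51) / 1661 = 281/1661 = 0.1692 → 16.9 map units.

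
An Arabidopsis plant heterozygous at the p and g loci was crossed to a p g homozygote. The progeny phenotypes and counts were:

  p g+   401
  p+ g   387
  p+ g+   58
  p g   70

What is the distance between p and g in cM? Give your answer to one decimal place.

The two most frequent classes, p+ g (387) and p g+ (401), are the parental types, so the F1 was p+ g / p g+.
The recombinant classes are p+ g+ and p g: 58 + 70 = 128.
Recombination frequency = 128/916 = 0.1397 ≈ 14.0%, i.e. 14.0 cM.

14.0 cM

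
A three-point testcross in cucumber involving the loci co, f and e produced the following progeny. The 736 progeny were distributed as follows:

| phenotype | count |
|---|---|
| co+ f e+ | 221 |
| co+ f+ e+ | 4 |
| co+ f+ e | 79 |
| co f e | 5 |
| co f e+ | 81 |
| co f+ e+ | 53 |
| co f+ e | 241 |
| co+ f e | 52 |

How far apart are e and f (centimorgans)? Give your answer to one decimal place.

The two most frequent reciprocal classes, co f+ e and co+ f e+, are the parental types, so the F1 was co f+ e / co+ f e+.
The two rarest classes, co f e and co+ f+ e+, are the double crossovers. Comparing them with the parentals, only the f allele has switched, so f is the middle locus and the order is co – f – e.
Crossovers in the f–e interval produce the single-crossover classes co f+ e+ and co+ f e (53 + 52 = 105) plus the double crossovers (9).
RF(f–e) = (105 + 9) / 736 = 114/736 = 0.1549 → 15.5 centimorgans.

15.5 centimorgans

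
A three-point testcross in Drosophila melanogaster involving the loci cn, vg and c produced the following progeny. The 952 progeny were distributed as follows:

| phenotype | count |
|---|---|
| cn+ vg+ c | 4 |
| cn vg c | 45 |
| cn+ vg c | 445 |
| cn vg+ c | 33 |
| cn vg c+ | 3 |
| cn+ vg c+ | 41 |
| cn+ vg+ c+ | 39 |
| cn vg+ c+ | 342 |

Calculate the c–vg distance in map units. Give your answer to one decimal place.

8.5 map units

The two most frequent reciprocal classes, cn vg+ c+ and cn+ vg c, are the parental types, so the F1 was cn vg+ c+ / cn+ vg c.
The two rarest classes, cn vg c+ and cn+ vg+ c, are the double crossovers. Comparing them with the parentals, only the vg allele has switched, so vg is the middle locus and the order is c – vg – cn.
Crossovers in the c–vg interval produce the single-crossover classes cn vg+ c and cn+ vg c+ (33 + 41 = 74) plus the double crossovers (7).
RF(c–vg) = (74 + 7) / 952 = 81/952 = 0.0851 → 8.5 map units.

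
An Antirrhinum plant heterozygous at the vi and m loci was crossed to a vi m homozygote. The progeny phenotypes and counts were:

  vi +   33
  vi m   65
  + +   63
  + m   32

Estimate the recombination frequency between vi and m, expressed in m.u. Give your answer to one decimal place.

The two most frequent classes, + + (63) and vi m (65), are the parental types, so the F1 was + + / vi m.
The recombinant classes are + m and vi +: 32 + 33 = 65.
Recombination frequency = 65/193 = 0.3368 ≈ 33.7%, i.e. 33.7 m.u.

33.7 m.u.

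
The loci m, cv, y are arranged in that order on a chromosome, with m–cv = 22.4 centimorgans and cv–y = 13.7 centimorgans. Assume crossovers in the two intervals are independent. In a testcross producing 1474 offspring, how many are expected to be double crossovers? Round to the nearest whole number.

Map distances give recombination frequencies of 0.224 and 0.137 for the two intervals.
With no interference, expected double-crossover frequency = 0.224 × 0.137 = 0.03069.
Expected number = 0.03069 × 1474 = 45.23 ≈ 45.

45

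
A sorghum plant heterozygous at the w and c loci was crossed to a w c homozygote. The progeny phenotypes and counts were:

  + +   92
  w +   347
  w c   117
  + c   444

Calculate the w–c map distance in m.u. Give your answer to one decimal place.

20.9 m.u.

The two most frequent classes, + c (444) and w + (347), are the parental types, so the F1 was + c / w +.
The recombinant classes are + + and w c: 92 + 117 = 209.
Recombination frequency = 209/1000 = 0.2090 ≈ 20.9%, i.e. 20.9 m.u.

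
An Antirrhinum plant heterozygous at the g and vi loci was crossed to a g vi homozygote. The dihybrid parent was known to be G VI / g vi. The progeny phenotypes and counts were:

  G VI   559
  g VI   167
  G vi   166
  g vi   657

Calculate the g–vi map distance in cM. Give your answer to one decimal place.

21.5 cM

The recombinant classes are G vi and g VI: 166 + 167 = 333.
Recombination frequency = 333/1549 = 0.2150 ≈ 21.5%, i.e. 21.5 cM.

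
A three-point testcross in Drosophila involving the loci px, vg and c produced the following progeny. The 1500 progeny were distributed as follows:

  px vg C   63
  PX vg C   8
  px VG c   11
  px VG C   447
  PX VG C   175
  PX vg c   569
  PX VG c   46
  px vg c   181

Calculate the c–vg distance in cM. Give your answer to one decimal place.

The two most frequent reciprocal classes, px VG C and PX vg c, are the parental types, so the F1 was px VG C / PX vg c.
The two rarest classes, px VG c and PX vg C, are the double crossovers. Comparing them with the parentals, only the c allele has switched, so c is the middle locus and the order is px – c – vg.
Crossovers in the c–vg interval produce the single-crossover classes px vg C and PX VG c (63 + 46 = 109) plus the double crossovers (19).
RF(c–vg) = (109 + 19) / 1500 = 128/1500 = 0.0853 → 8.5 cM.

8.5 cM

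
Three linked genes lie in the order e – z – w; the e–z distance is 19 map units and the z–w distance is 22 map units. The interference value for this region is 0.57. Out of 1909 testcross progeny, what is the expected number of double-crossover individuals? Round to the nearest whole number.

34

Map distances give recombination frequencies of 0.190 and 0.220 for the two intervals.
With interference 0.57 (so coincidence = 0.43), expected double-crossover frequency = 0.190 × 0.220 × 0.43 = 0.01797.
Expected number = 0.01797 × 1909 = 34.31 ≈ 34.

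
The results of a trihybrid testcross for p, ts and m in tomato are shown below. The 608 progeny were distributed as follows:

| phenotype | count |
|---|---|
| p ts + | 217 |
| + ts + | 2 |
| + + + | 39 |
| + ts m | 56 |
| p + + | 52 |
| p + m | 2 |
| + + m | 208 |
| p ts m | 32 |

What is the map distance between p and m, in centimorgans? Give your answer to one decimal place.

12.3 centimorgans

The two most frequent reciprocal classes, p ts + and + + m, are the parental types, so the F1 was p ts + / + + m.
The two rarest classes, + ts + and p + m, are the double crossovers. Comparing them with the parentals, only the p allele has switched, so p is the middle locus and the order is ts – p – m.
Crossovers in the p–m interval produce the single-crossover classes p ts m and + + + (32 + 39 = 71) plus the double crossovers (4).
RF(p–m) = (71 + 4) / 608 = 75/608 = 0.1234 → 12.3 centimorgans.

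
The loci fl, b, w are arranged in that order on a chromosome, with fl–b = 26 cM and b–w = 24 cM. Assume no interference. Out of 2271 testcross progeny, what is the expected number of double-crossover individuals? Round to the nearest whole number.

142

Map distances give recombination frequencies of 0.260 and 0.240 for the two intervals.
With no interference, expected double-crossover frequency = 0.260 × 0.240 = 0.06240.
Expected number = 0.06240 × 2271 = 141.71 ≈ 142.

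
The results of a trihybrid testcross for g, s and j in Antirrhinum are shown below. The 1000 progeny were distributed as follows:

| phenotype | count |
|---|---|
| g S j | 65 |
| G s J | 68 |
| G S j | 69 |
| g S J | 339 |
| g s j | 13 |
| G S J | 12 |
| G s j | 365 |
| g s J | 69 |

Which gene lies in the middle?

The two most frequent reciprocal classes, g S J and G s j, are the parental types, so the F1 was g S J / G s j.
The two rarest classes, G S J and g s j, are the double crossovers. Comparing them with the parentals, only the g allele has switched, so g is the middle locus and the order is s – g – j.

g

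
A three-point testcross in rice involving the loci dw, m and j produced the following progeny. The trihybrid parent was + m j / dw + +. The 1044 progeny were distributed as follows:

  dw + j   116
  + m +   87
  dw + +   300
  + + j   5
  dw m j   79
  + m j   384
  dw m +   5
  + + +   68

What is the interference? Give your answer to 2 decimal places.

The two rarest classes, + + j and dw m +, are the double crossovers. Comparing them with the parentals, only the m allele has switched, so m is the middle locus and the order is j – m – dw.
j–m: (203 + 10)/1044 = 0.2040; m–dw: (147 + 10)/1044 = 0.1504.
Expected DCO frequency = 0.2040 × 0.1504 ≈ 0.03068; observed = 10/1044 ≈ 0.00958.
Coefficient of coincidence = 0.00958/0.03068 ≈ 0.31; interference = 1 − 0.31 = 0.69.

0.69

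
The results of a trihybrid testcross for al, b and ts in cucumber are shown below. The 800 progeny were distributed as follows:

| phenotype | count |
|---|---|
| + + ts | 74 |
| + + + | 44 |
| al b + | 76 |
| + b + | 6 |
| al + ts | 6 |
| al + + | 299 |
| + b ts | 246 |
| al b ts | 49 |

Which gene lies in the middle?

ts

The two most frequent reciprocal classes, al + + and + b ts, are the parental types, so the F1 was al + + / + b ts.
The two rarest classes, al + ts and + b +, are the double crossovers. Comparing them with the parentals, only the ts allele has switched, so ts is the middle locus and the order is al – ts – b.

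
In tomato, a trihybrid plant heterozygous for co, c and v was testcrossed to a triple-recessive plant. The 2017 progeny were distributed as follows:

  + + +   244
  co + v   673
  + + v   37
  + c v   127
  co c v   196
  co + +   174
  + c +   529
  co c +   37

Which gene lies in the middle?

co

The two most frequent reciprocal classes, co + v and + c +, are the parental types, so the F1 was co + v / + c +.
The two rarest classes, + + v and co c +, are the double crossovers. Comparing them with the parentals, only the co allele has switched, so co is the middle locus and the order is c – co – v.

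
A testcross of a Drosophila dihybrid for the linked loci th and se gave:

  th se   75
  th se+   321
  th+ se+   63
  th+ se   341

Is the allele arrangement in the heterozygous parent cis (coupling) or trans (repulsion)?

The two most frequent classes are th+ se (341) and th se+ (321); these are the parental (non-recombinant) types.
So the F1 carried th+ se on one chromosome and th se+ on the other — the recessive alleles are on opposite chromosomes (trans / repulsion).

trans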